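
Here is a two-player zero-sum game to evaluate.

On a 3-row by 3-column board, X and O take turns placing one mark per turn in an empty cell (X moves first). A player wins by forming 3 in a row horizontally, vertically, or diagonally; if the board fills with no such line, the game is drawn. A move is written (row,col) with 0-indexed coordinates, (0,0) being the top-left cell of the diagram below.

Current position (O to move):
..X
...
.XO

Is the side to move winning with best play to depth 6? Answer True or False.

p1 O@[..X/.../.XO]: (0,0)[O.X/.../.XO]-1 (0,1)[.OX/.../.XO]+0* (1,0)[..X/O../.XO]-1 (1,1)[..X/.O./.XO]+0 (1,2)[..X/..O/.XO]-1 (2,0)[..X/.../OXO]-1
p2 X@[.OX/.../.XO]: (0,0)[XOX/.../.XO]+0* (1,0)[.OX/X../.XO]+0 (1,1)[.OX/.X./.XO]+0 (1,2)[.OX/..X/.XO]+0 (2,0)[.OX/.../XXO]+0
p3 O@[XOX/.../.XO]: (1,0)[XOX/O../.XO]+0* (1,1)[XOX/.O./.XO]+0 (1,2)[XOX/..O/.XO]-1 (2,0)[XOX/.../OXO]+0
p4 X@[XOX/O../.XO]: (1,1)[XOX/OX./.XO]+0* (1,2)[XOX/O.X/.XO]+0 (2,0)[XOX/O../XXO]+0
p5 O@[XOX/OX./.XO]: (1,2)[XOX/OXO/.XO]-1 (2,0)[XOX/OX./OXO]+0*
p6 X@[XOX/OX./OXO]: (1,2)[XOX/OXX/OXO]+0*
p7 O@[XOX/OXX/OXO] terminal +0; root [..X/.../.XO] d6

O winning at [..X/.../.XO]: False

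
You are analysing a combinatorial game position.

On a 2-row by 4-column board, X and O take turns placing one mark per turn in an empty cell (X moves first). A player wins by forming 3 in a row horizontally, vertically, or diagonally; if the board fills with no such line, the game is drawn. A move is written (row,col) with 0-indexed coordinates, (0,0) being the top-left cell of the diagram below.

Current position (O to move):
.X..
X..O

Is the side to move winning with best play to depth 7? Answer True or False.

O winning at [.X../X..O]: False

p1 O@[.X../X..O]: (0,0)[OX../X..O]+0* (0,2)[.XO./X..O]+0 (0,3)[.X.O/X..O]+0 (1,1)[.X../XO.O]+0 (1,2)[.X../X.OO]+0
p2 X@[OX../X..O]: (0,2)[OXX./X..O]+0* (0,3)[OX.X/X..O]+0 (1,1)[OX../XX.O]+0 (1,2)[OX../X.XO]+0
p3 O@[OXX./X..O]: (0,3)[OXXO/X..O]+0* (1,1)[OXX./XO.O]-1 (1,2)[OXX./X.OO]-1
p4 X@[OXXO/X..O]: (1,1)[OXXO/XX.O]+0* (1,2)[OXXO/X.XO]+0
p5 O@[OXXO/XX.O]: (1,2)[OXXO/XXOO]+0*
p6 X@[OXXO/XXOO] terminal +0; root [.X../X..O] d7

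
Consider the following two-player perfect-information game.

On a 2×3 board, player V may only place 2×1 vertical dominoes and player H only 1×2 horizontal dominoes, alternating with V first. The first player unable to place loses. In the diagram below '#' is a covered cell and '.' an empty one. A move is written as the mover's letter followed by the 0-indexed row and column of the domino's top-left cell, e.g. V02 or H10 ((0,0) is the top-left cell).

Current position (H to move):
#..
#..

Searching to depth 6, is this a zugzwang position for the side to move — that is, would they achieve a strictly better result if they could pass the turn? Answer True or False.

zugzwang(#../#.., H) = False

ply 1, H at #../#.. | H01=+1→###/#..*; H11=+1→#../###
ply 2: ###/#.. is terminal -1 (V); from #../#.. depth 6
suppose H passes — search the same position with V to move:
pass> ply 1, V at #../#.. | V01=+1→##./##.*; V02=+1→#.#/#.#
pass> ply 2: ##./##. is terminal -1 (H); from #../#.. depth 6
for H: play +1, pass -1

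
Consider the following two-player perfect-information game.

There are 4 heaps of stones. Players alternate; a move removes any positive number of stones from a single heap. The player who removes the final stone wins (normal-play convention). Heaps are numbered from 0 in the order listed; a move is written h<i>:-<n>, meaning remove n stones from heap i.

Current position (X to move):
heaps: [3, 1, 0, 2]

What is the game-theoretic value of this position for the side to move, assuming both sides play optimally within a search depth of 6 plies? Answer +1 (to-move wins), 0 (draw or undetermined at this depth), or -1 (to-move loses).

value((3,1,0,2), X) = -1

[(3,1,0,2)] X move#1: h0:-1:-1/(2,1,0,2)*, h0:-2:-1/(1,1,0,2), h0:-3:-1/(0,1,0,2), h1:-1:-1/(3,0,0,2), h3:-1:-1/(3,1,0,1), h3:-2:-1/(3,1,0,0)
[(2,1,0,2)] O move#2: h0:-1:-1/(1,1,0,2), h0:-2:-1/(0,1,0,2), h1:-1:+1/(2,0,0,2)*, h3:-1:-1/(2,1,0,1), h3:-2:-1/(2,1,0,0)
[(2,0,0,2)] X move#3: h0:-1:-1/(1,0,0,2)*, h0:-2:-1/(0,0,0,2), h3:-1:-1/(2,0,0,1), h3:-2:-1/(2,0,0,0)
[(1,0,0,2)] O move#4: h0:-1:-1/(0,0,0,2), h3:-1:+1/(1,0,0,1)*, h3:-2:-1/(1,0,0,0)
[(1,0,0,1)] X move#5: h0:-1:-1/(0,0,0,1)*, h3:-1:-1/(1,0,0,0)
[(0,0,0,1)] O move#6: h3:-1:+1/(0,0,0,0)*
[(0,0,0,0)] end (terminal -1, X#7); searched (3,1,0,2) to 6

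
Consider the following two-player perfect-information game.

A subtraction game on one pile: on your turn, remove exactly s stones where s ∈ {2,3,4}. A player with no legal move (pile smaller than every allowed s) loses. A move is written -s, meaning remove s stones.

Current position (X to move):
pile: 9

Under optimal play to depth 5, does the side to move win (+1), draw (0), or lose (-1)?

value(9, X) = +1

[9] X move#1: -2:+1/7*, -3:+1/6, -4:-1/5
[7] O move#2: -2:-1/5*, -3:-1/4, -4:-1/3
[5] X move#3: -2:-1/3, -3:-1/2, -4:+1/1*
[1] end (terminal -1, O#4); searched 9 to 5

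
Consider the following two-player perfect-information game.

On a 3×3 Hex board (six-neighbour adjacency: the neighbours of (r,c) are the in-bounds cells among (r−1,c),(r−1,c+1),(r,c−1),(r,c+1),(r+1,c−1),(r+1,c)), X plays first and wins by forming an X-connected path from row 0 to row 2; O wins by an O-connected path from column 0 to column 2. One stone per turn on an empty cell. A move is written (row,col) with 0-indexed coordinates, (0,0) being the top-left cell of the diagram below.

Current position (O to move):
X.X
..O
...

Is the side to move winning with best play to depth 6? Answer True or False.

O winning at [X.X/..O/...]: True

[X.X/..O/...] O move#1: (0,1):-1/XOX/..O/..., (1,0):-1/X.X/O.O/..., (1,1):+1/X.X/.OO/...*, (2,0):+1/X.X/..O/O.., (2,1):-1/X.X/..O/.O., (2,2):-1/X.X/..O/..O
[X.X/.OO/...] X move#2: (0,1):-1/XXX/.OO/...*, (1,0):-1/X.X/XOO/..., (2,0):-1/X.X/.OO/X.., (2,1):-1/X.X/.OO/.X., (2,2):-1/X.X/.OO/..X
[XXX/.OO/...] O move#3: (1,0):+1/XXX/OOO/...*, (2,0):+1/XXX/.OO/O.., (2,1):+1/XXX/.OO/.O., (2,2):+1/XXX/.OO/..O
[XXX/OOO/...] end (terminal -1, X#4); searched X.X/..O/... to 6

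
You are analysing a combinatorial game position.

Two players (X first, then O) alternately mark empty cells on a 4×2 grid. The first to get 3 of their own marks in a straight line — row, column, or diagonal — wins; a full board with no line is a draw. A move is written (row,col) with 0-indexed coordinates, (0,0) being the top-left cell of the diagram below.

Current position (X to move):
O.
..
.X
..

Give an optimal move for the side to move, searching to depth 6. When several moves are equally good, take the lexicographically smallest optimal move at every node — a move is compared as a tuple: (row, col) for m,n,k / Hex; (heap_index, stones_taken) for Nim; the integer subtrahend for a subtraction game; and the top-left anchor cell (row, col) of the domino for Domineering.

p1 X@[O./../.X/..]: (0,1)[OX/../.X/..]+0 (1,0)[O./X./.X/..]+0 (1,1)[O./.X/.X/..]+1* (2,0)[O./../XX/..]+0 (3,0)[O./../.X/X.]+0 (3,1)[O./../.X/.X]+0
p2 O@[O./.X/.X/..]: (0,1)[OO/.X/.X/..]-1* (1,0)[O./OX/.X/..]-1 (2,0)[O./.X/OX/..]-1 (3,0)[O./.X/.X/O.]-1 (3,1)[O./.X/.X/.O]-1
p3 X@[OO/.X/.X/..]: (1,0)[OO/XX/.X/..]+0 (2,0)[OO/.X/XX/..]+0 (3,0)[OO/.X/.X/X.]+0 (3,1)[OO/.X/.X/.X]+1*
p4 O@[OO/.X/.X/.X] terminal -1; root [O./../.X/..] d6

X's best at [O./../.X/..]: (1,1)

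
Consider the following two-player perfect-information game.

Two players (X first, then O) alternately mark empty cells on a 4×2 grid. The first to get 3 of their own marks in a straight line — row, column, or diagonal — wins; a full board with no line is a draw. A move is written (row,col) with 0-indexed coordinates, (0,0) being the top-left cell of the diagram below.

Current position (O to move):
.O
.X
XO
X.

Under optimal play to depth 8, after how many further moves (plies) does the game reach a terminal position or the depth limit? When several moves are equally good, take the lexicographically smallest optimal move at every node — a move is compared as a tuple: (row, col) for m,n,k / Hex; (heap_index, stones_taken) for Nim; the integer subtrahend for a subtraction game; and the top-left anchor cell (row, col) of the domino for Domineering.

[.O/.X/XO/X.] O move#1: (0,0):-1/OO/.X/XO/X., (1,0):+0/.O/OX/XO/X.*, (3,1):-1/.O/.X/XO/XO
[.O/OX/XO/X.] X move#2: (0,0):+0/XO/OX/XO/X.*, (3,1):+0/.O/OX/XO/XX
[XO/OX/XO/X.] O move#3: (3,1):+0/XO/OX/XO/XO*
[XO/OX/XO/XO] end (terminal +0, X#4); searched .O/.X/XO/X. to 8

PV length from [.O/.X/XO/X.]: 3 plies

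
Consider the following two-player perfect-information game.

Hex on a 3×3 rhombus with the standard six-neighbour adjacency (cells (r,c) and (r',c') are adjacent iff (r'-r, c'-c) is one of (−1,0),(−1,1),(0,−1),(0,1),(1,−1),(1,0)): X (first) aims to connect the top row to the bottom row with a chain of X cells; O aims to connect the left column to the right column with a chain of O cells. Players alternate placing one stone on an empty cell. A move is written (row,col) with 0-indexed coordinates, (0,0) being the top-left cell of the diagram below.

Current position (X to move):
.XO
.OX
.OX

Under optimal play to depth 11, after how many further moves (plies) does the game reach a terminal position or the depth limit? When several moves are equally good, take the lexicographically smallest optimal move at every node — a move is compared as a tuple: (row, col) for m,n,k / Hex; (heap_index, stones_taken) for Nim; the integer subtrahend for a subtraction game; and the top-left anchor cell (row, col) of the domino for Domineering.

PV length from [.XO/.OX/.OX]: 2 plies

p1 X@[.XO/.OX/.OX]: (0,0)[XXO/.OX/.OX]-1* (1,0)[.XO/XOX/.OX]-1 (2,0)[.XO/.OX/XOX]-1
p2 O@[XXO/.OX/.OX]: (1,0)[XXO/OOX/.OX]+1* (2,0)[XXO/.OX/OOX]+1
p3 X@[XXO/OOX/.OX] terminal -1; root [.XO/.OX/.OX] d11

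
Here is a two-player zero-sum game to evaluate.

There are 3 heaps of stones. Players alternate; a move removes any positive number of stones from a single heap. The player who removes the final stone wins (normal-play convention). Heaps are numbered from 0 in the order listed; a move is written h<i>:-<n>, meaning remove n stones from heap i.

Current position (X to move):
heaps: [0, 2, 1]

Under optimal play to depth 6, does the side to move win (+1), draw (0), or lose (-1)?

value((0,2,1), X) = +1

[(0,2,1)] X move#1: h1:-1:+1/(0,1,1)*, h1:-2:-1/(0,0,1), h2:-1:-1/(0,2,0)
[(0,1,1)] O move#2: h1:-1:-1/(0,0,1)*, h2:-1:-1/(0,1,0)
[(0,0,1)] X move#3: h2:-1:+1/(0,0,0)*
[(0,0,0)] end (terminal -1, O#4); searched (0,2,1) to 6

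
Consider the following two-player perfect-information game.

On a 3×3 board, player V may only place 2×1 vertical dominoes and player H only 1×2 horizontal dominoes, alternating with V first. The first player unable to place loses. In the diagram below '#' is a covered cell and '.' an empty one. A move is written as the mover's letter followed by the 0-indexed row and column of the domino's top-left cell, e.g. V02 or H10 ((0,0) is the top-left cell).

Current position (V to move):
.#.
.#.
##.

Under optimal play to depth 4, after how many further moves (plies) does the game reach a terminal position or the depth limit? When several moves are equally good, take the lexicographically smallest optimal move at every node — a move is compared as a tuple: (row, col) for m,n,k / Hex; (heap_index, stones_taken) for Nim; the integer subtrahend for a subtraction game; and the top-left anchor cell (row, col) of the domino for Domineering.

[.#./.#./##.] V move#1: V00:+1/##./##./##.*, V02:+1/.##/.##/##., V12:+1/.#./.##/###
[##./##./##.] end (terminal -1, H#2); searched .#./.#./##. to 4

PV length from [.#./.#./##.]: 1 ply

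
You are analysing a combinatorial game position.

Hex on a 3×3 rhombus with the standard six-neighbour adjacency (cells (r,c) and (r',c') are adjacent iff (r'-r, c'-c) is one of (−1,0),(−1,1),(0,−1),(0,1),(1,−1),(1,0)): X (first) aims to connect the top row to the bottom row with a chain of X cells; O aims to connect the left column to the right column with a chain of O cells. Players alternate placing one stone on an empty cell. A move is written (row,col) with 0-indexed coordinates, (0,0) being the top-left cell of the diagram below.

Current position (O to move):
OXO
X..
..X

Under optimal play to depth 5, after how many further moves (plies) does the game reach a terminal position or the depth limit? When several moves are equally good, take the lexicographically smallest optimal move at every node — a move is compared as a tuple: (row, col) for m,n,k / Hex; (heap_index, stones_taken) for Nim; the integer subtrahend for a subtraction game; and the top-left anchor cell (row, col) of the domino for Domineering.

p1 O@[OXO/X../..X]: (1,1)[OXO/XO./..X]-1* (1,2)[OXO/X.O/..X]-1 (2,0)[OXO/X../O.X]-1 (2,1)[OXO/X../.OX]-1
p2 X@[OXO/XO./..X]: (1,2)[OXO/XOX/..X]-1 (2,0)[OXO/XO./X.X]+1* (2,1)[OXO/XO./.XX]-1
p3 O@[OXO/XO./X.X] terminal -1; root [OXO/X../..X] d5

PV length from [OXO/X../..X]: 2 plies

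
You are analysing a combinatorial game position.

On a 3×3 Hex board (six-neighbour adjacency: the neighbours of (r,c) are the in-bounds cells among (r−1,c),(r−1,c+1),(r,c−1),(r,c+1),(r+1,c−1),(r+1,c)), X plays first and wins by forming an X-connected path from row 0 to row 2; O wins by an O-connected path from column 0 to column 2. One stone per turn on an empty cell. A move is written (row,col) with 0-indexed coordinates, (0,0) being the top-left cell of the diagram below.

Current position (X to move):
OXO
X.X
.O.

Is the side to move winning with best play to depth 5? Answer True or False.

[OXO/X.X/.O.] X move#1: (1,1):+1/OXO/XXX/.O.*, (2,0):+1/OXO/X.X/XO., (2,2):+1/OXO/X.X/.OX
[OXO/XXX/.O.] O move#2: (2,0):-1/OXO/XXX/OO.*, (2,2):-1/OXO/XXX/.OO
[OXO/XXX/OO.] X move#3: (2,2):+1/OXO/XXX/OOX*
[OXO/XXX/OOX] end (terminal -1, O#4); searched OXO/X.X/.O. to 5

X winning at [OXO/X.X/.O.]: True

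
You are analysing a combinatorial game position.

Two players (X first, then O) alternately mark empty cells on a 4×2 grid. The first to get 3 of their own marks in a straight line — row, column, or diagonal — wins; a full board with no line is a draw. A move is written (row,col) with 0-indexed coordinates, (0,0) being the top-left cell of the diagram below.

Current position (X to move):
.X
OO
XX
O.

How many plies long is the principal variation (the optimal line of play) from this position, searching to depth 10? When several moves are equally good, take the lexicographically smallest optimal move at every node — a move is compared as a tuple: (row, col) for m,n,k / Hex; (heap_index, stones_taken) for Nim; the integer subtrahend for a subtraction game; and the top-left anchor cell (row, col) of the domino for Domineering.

PV length from [.X/OO/XX/O.]: 2 plies

ply 1, X at .X/OO/XX/O. | (0,0)=+0→XX/OO/XX/O.*; (3,1)=+0→.X/OO/XX/OX
ply 2, O at XX/OO/XX/O. | (3,1)=+0→XX/OO/XX/OO*
ply 3: XX/OO/XX/OO is terminal +0 (X); from .X/OO/XX/O. depth 10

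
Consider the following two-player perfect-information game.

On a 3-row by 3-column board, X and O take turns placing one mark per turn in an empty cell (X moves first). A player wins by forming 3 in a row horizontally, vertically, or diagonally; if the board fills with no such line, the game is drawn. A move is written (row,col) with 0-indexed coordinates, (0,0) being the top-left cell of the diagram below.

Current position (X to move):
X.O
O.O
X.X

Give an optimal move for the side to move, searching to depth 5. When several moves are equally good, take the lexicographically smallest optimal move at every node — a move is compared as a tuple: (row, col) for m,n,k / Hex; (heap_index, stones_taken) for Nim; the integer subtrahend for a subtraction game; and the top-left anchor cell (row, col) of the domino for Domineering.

[X.O/O.O/X.X] X move#1: (0,1):-1/XXO/O.O/X.X, (1,1):+1/X.O/OXO/X.X*, (2,1):+1/X.O/O.O/XXX
[X.O/OXO/X.X] end (terminal -1, O#2); searched X.O/O.O/X.X to 5

X's best at [X.O/O.O/X.X]: (1,1)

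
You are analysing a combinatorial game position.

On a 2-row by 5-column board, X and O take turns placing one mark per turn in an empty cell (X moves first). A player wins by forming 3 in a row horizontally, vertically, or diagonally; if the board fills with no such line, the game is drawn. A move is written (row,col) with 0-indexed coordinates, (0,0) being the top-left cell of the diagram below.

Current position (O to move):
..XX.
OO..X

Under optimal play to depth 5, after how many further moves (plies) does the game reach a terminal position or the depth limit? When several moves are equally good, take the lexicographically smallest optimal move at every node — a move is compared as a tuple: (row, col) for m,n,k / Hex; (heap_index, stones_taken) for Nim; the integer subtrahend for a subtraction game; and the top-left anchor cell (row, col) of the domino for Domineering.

p1 O@[..XX./OO..X]: (0,0)[O.XX./OO..X]-1 (0,1)[.OXX./OO..X]-1 (0,4)[..XXO/OO..X]-1 (1,2)[..XX./OOO.X]+1* (1,3)[..XX./OO.OX]-1
p2 X@[..XX./OOO.X] terminal -1; root [..XX./OO..X] d5

PV length from [..XX./OO..X]: 1 ply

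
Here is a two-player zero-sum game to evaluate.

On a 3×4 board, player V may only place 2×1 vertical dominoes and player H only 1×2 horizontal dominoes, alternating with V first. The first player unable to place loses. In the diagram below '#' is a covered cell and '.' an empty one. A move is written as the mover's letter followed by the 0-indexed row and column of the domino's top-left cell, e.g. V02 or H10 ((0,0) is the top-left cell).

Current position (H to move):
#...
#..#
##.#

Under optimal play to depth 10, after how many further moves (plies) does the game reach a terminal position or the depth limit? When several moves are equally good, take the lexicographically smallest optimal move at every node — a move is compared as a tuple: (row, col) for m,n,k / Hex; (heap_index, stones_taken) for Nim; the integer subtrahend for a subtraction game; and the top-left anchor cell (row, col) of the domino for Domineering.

PV length from [#.../#..#/##.#]: 1 ply

ply 1, H at #.../#..#/##.# | H01=-1→###./#..#/##.#; H02=-1→#.##/#..#/##.#; H11=+1→#.../####/##.#*
ply 2: #.../####/##.# is terminal -1 (V); from #.../#..#/##.# depth 10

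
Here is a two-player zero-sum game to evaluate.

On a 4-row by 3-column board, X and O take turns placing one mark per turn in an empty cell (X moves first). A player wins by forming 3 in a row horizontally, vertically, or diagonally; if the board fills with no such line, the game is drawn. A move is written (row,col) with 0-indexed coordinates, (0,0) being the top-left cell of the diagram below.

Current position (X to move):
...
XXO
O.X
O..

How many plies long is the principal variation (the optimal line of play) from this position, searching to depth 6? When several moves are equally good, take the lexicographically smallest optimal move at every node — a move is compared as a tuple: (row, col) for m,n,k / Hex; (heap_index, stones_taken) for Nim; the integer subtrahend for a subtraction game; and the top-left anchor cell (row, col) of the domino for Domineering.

PV length from [.../XXO/O.X/O..]: 1 ply

[.../XXO/O.X/O..] X move#1: (0,0):+1/X../XXO/O.X/O..*, (0,1):-1/.X./XXO/O.X/O.., (0,2):-1/..X/XXO/O.X/O.., (2,1):+1/.../XXO/OXX/O.., (3,1):-1/.../XXO/O.X/OX., (3,2):-1/.../XXO/O.X/O.X
[X../XXO/O.X/O..] end (terminal -1, O#2); searched .../XXO/O.X/O.. to 6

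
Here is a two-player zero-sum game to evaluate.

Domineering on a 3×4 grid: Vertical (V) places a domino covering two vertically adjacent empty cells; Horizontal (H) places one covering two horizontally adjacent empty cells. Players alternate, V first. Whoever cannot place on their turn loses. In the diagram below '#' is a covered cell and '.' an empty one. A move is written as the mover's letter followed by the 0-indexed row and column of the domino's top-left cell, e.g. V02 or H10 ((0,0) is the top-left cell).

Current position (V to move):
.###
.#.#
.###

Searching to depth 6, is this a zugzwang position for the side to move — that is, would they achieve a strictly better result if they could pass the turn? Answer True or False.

zugzwang(.###/.#.#/.###, V) = False

p1 V@[.###/.#.#/.###]: V00[####/##.#/.###]+1* V10[.###/##.#/####]+1
p2 H@[####/##.#/.###] terminal -1; root [.###/.#.#/.###] d6
if V skipped the turn, H would face:
~ p1 H@[.###/.#.#/.###] terminal -1; root [.###/.#.#/.###] d6
compare (V): move=+1 vs pass=+1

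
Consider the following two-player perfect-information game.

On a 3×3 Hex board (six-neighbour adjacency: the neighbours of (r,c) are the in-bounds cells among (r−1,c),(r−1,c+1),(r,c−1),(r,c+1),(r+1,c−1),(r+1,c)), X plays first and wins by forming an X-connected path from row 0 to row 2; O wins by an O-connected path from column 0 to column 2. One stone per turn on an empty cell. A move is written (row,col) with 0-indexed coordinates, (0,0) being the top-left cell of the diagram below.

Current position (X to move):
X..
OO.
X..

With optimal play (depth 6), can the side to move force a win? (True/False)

p1 X@[X../OO./X..]: (0,1)[XX./OO./X..]-1* (0,2)[X.X/OO./X..]-1 (1,2)[X../OOX/X..]-1 (2,1)[X../OO./XX.]-1 (2,2)[X../OO./X.X]-1
p2 O@[XX./OO./X..]: (0,2)[XXO/OO./X..]+1* (1,2)[XX./OOO/X..]+1 (2,1)[XX./OO./XO.]+1 (2,2)[XX./OO./X.O]+1
p3 X@[XXO/OO./X..] terminal -1; root [X../OO./X..] d6

X winning at [X../OO./X..]: False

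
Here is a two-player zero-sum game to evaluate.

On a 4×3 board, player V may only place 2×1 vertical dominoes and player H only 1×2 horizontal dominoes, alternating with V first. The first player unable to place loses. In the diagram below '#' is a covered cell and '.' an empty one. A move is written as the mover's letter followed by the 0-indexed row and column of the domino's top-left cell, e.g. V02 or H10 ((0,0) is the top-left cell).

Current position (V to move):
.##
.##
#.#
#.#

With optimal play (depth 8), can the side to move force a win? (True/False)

V winning at [.##/.##/#.#/#.#]: True

p1 V@[.##/.##/#.#/#.#]: V00[###/###/#.#/#.#]+1* V21[.##/.##/###/###]+1
p2 H@[###/###/#.#/#.#] terminal -1; root [.##/.##/#.#/#.#] d8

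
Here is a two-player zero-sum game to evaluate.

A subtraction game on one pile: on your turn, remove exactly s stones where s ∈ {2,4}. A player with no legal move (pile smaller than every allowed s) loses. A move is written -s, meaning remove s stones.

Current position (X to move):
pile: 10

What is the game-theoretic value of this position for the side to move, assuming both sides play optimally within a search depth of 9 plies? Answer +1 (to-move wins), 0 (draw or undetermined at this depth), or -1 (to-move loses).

ply 1, X at 10 | -2=-1→8; -4=+1→6*
ply 2, O at 6 | -2=-1→4*; -4=-1→2
ply 3, X at 4 | -2=-1→2; -4=+1→0*
ply 4: 0 is terminal -1 (O); from 10 depth 9

value(10, X) = +1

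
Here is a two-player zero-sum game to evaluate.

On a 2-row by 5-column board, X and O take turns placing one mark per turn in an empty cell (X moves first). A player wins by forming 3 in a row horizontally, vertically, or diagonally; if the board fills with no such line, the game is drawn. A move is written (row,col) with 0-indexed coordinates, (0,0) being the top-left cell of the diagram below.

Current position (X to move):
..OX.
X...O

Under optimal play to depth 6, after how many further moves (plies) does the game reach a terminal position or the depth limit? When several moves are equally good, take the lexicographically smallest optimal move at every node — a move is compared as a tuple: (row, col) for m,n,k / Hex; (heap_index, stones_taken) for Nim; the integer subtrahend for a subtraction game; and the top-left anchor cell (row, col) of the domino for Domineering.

PV length from [..OX./X...O]: 6 plies

p1 X@[..OX./X...O]: (0,0)[X.OX./X...O]+0* (0,1)[.XOX./X...O]+0 (0,4)[..OXX/X...O]+0 (1,1)[..OX./XX..O]+0 (1,2)[..OX./X.X.O]+0 (1,3)[..OX./X..XO]+0
p2 O@[X.OX./X...O]: (0,1)[XOOX./X...O]+0* (0,4)[X.OXO/X...O]+0 (1,1)[X.OX./XO..O]+0 (1,2)[X.OX./X.O.O]+0 (1,3)[X.OX./X..OO]+0
p3 X@[XOOX./X...O]: (0,4)[XOOXX/X...O]+0* (1,1)[XOOX./XX..O]+0 (1,2)[XOOX./X.X.O]+0 (1,3)[XOOX./X..XO]+0
p4 O@[XOOXX/X...O]: (1,1)[XOOXX/XO..O]+0* (1,2)[XOOXX/X.O.O]+0 (1,3)[XOOXX/X..OO]+0
p5 X@[XOOXX/XO..O]: (1,2)[XOOXX/XOX.O]+0* (1,3)[XOOXX/XO.XO]+0
p6 O@[XOOXX/XOX.O]: (1,3)[XOOXX/XOXOO]+0*
p7 X@[XOOXX/XOXOO] terminal +0; root [..OX./X...O] d6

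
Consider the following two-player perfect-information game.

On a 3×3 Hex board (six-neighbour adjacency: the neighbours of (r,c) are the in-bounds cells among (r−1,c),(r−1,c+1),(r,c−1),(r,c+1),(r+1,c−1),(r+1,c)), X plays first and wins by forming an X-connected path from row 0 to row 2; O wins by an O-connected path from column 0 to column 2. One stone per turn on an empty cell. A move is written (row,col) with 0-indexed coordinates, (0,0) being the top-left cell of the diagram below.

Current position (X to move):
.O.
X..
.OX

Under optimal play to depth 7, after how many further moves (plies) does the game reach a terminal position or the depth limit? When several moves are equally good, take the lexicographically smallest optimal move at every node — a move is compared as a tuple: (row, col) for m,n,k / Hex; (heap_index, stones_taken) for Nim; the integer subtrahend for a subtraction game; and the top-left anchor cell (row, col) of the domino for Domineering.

p1 X@[.O./X../.OX]: (0,0)[XO./X../.OX]+1* (0,2)[.OX/X../.OX]+1 (1,1)[.O./XX./.OX]+1 (1,2)[.O./X.X/.OX]+1 (2,0)[.O./X../XOX]+1
p2 O@[XO./X../.OX]: (0,2)[XOO/X../.OX]-1* (1,1)[XO./XO./.OX]-1 (1,2)[XO./X.O/.OX]-1 (2,0)[XO./X../OOX]-1
p3 X@[XOO/X../.OX]: (1,1)[XOO/XX./.OX]+1* (1,2)[XOO/X.X/.OX]+1 (2,0)[XOO/X../XOX]+1
p4 O@[XOO/XX./.OX]: (1,2)[XOO/XXO/.OX]-1* (2,0)[XOO/XX./OOX]-1
p5 X@[XOO/XXO/.OX]: (2,0)[XOO/XXO/XOX]+1*
p6 O@[XOO/XXO/XOX] terminal -1; root [.O./X../.OX] d7

PV length from [.O./X../.OX]: 5 plies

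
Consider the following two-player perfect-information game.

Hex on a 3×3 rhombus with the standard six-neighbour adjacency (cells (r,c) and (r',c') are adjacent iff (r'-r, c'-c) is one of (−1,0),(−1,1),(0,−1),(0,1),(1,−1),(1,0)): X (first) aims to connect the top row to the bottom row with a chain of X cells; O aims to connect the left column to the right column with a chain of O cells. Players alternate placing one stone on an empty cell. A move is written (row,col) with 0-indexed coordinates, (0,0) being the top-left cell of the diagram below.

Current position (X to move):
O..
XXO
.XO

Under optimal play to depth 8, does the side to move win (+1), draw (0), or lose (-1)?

value(O../XXO/.XO, X) = +1

[O../XXO/.XO] X move#1: (0,1):+1/OX./XXO/.XO*, (0,2):+1/O.X/XXO/.XO, (2,0):+1/O../XXO/XXO
[OX./XXO/.XO] end (terminal -1, O#2); searched O../XXO/.XO to 8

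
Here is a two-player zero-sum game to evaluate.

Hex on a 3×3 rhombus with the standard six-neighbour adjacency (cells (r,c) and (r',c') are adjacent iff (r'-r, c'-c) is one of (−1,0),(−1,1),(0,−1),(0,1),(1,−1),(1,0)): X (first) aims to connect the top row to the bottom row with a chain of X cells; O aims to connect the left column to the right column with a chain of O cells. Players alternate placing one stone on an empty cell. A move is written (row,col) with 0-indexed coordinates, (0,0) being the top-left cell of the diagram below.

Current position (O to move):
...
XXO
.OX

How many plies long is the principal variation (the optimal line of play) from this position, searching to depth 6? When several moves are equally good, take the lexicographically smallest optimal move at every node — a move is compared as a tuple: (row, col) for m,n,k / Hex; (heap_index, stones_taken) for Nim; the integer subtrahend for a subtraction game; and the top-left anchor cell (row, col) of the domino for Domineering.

PV length from [.../XXO/.OX]: 1 ply

p1 O@[.../XXO/.OX]: (0,0)[O../XXO/.OX]-1 (0,1)[.O./XXO/.OX]-1 (0,2)[..O/XXO/.OX]-1 (2,0)[.../XXO/OOX]+1*
p2 X@[.../XXO/OOX] terminal -1; root [.../XXO/.OX] d6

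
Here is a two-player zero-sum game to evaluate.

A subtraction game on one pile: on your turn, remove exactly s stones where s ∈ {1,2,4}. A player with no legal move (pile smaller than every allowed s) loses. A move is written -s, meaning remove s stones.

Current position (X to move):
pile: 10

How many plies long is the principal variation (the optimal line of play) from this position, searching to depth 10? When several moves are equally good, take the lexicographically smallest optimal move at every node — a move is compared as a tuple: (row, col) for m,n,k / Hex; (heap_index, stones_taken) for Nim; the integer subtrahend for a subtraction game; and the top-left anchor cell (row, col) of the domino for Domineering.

ply 1, X at 10 | -1=+1→9*; -2=-1→8; -4=+1→6
ply 2, O at 9 | -1=-1→8*; -2=-1→7; -4=-1→5
ply 3, X at 8 | -1=-1→7; -2=+1→6*; -4=-1→4
ply 4, O at 6 | -1=-1→5*; -2=-1→4; -4=-1→2
ply 5, X at 5 | -1=-1→4; -2=+1→3*; -4=-1→1
ply 6, O at 3 | -1=-1→2*; -2=-1→1
ply 7, X at 2 | -1=-1→1; -2=+1→0*
ply 8: 0 is terminal -1 (O); from 10 depth 10

PV length from [10]: 7 plies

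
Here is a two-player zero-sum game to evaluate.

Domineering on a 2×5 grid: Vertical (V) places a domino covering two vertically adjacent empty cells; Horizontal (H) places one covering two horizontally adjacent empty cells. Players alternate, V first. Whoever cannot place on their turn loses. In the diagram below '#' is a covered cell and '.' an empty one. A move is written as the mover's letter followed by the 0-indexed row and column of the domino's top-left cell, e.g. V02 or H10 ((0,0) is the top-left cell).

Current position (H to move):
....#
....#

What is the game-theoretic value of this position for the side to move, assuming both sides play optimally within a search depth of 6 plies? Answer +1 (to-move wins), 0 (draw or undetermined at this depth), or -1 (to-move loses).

value(....#/....#, H) = +1

[....#/....#] H move#1: H00:-1/##..#/....#, H01:+1/.##.#/....#*, H02:-1/..###/....#, H10:-1/....#/##..#, H11:+1/....#/.##.#, H12:-1/....#/..###
[.##.#/....#] V move#2: V00:-1/###.#/#...#*, V03:-1/.####/...##
[###.#/#...#] H move#3: H11:-1/###.#/###.#, H12:+1/###.#/#.###*
[###.#/#.###] end (terminal -1, V#4); searched ....#/....# to 6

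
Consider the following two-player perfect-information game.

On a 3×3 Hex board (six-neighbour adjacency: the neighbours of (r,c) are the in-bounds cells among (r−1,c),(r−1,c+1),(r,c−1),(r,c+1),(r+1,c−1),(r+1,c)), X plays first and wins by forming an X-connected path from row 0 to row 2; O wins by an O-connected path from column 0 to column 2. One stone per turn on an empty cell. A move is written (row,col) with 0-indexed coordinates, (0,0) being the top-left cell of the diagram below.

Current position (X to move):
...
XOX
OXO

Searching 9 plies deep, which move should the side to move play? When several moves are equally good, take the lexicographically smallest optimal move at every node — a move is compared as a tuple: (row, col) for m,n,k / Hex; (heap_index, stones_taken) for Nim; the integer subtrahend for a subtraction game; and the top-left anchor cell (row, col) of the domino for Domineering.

X's best at [.../XOX/OXO]: (0,2)

[.../XOX/OXO] X move#1: (0,0):-1/X../XOX/OXO, (0,1):-1/.X./XOX/OXO, (0,2):+1/..X/XOX/OXO*
[..X/XOX/OXO] end (terminal -1, O#2); searched .../XOX/OXO to 9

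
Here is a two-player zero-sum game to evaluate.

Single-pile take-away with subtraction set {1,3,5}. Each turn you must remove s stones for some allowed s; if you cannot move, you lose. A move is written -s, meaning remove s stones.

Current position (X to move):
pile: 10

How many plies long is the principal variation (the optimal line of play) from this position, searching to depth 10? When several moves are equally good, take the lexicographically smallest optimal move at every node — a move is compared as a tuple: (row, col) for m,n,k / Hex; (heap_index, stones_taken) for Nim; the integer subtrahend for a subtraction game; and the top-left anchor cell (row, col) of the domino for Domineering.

[10] X move#1: -1:-1/9*, -3:-1/7, -5:-1/5
[9] O move#2: -1:+1/8*, -3:+1/6, -5:+1/4
[8] X move#3: -1:-1/7*, -3:-1/5, -5:-1/3
[7] O move#4: -1:+1/6*, -3:+1/4, -5:+1/2
[6] X move#5: -1:-1/5*, -3:-1/3, -5:-1/1
[5] O move#6: -1:+1/4*, -3:+1/2, -5:+1/0
[4] X move#7: -1:-1/3*, -3:-1/1
[3] O move#8: -1:+1/2*, -3:+1/0
[2] X move#9: -1:-1/1*
[1] O move#10: -1:+1/0*
[0] end (terminal -1, X#11); searched 10 to 10

PV length from [10]: 10 plies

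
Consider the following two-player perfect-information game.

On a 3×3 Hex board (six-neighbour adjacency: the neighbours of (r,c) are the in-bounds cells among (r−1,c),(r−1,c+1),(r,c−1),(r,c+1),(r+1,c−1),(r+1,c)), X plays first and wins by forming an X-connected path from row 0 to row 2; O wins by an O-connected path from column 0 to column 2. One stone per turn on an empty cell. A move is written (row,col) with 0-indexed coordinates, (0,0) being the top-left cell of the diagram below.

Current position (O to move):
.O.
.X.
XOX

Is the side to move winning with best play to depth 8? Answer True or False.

O winning at [.O./.X./XOX]: True

p1 O@[.O./.X./XOX]: (0,0)[OO./.X./XOX]-1 (0,2)[.OO/.X./XOX]+1* (1,0)[.O./OX./XOX]-1 (1,2)[.O./.XO/XOX]-1
p2 X@[.OO/.X./XOX]: (0,0)[XOO/.X./XOX]-1* (1,0)[.OO/XX./XOX]-1 (1,2)[.OO/.XX/XOX]-1
p3 O@[XOO/.X./XOX]: (1,0)[XOO/OX./XOX]+1* (1,2)[XOO/.XO/XOX]-1
p4 X@[XOO/OX./XOX] terminal -1; root [.O./.X./XOX] d8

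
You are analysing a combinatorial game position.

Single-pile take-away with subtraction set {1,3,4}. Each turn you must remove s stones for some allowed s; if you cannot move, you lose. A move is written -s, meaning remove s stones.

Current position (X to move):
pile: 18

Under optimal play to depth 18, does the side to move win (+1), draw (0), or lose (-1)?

p1 X@[18]: -1[17]-1 -3[15]-1 -4[14]+1*
p2 O@[14]: -1[13]-1* -3[11]-1 -4[10]-1
p3 X@[13]: -1[12]-1 -3[10]-1 -4[9]+1*
p4 O@[9]: -1[8]-1* -3[6]-1 -4[5]-1
p5 X@[8]: -1[7]+1* -3[5]-1 -4[4]-1
p6 O@[7]: -1[6]-1* -3[4]-1 -4[3]-1
p7 X@[6]: -1[5]-1 -3[3]-1 -4[2]+1*
p8 O@[2]: -1[1]-1*
p9 X@[1]: -1[0]+1*
p10 O@[0] terminal -1; root [18] d18

value(18, X) = +1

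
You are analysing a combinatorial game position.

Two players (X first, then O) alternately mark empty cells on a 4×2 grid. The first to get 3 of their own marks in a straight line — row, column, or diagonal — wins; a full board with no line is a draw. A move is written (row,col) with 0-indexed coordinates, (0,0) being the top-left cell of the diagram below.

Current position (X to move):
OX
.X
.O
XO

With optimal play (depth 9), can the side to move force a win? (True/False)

[OX/.X/.O/XO] X move#1: (1,0):+0/OX/XX/.O/XO*, (2,0):+0/OX/.X/XO/XO
[OX/XX/.O/XO] O move#2: (2,0):+0/OX/XX/OO/XO*
[OX/XX/OO/XO] end (terminal +0, X#3); searched OX/.X/.O/XO to 9

X winning at [OX/.X/.O/XO]: False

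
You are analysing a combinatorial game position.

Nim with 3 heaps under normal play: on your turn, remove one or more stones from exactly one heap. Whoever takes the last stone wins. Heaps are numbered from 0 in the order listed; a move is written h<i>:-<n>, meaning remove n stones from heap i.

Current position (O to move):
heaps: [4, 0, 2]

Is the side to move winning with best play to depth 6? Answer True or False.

[(4,0,2)] O move#1: h0:-1:-1/(3,0,2), h0:-2:+1/(2,0,2)*, h0:-3:-1/(1,0,2), h0:-4:-1/(0,0,2), h2:-1:-1/(4,0,1), h2:-2:-1/(4,0,0)
[(2,0,2)] X move#2: h0:-1:-1/(1,0,2)*, h0:-2:-1/(0,0,2), h2:-1:-1/(2,0,1), h2:-2:-1/(2,0,0)
[(1,0,2)] O move#3: h0:-1:-1/(0,0,2), h2:-1:+1/(1,0,1)*, h2:-2:-1/(1,0,0)
[(1,0,1)] X move#4: h0:-1:-1/(0,0,1)*, h2:-1:-1/(1,0,0)
[(0,0,1)] O move#5: h2:-1:+1/(0,0,0)*
[(0,0,0)] end (terminal -1, X#6); searched (4,0,2) to 6

O winning at [(4,0,2)]: True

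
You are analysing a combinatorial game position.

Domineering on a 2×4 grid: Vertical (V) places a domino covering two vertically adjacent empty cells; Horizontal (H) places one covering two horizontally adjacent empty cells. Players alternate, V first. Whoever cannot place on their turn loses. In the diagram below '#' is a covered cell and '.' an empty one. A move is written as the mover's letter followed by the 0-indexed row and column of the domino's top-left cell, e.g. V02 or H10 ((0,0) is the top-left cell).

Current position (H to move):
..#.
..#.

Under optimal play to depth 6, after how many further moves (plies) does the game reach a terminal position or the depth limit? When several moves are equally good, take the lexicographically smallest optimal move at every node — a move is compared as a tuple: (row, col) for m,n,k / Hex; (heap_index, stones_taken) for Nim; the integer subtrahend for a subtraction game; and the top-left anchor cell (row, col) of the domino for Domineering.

PV length from [..#./..#.]: 3 plies

ply 1, H at ..#./..#. | H00=+1→###./..#.*; H10=+1→..#./###.
ply 2, V at ###./..#. | V03=-1→####/..##*
ply 3, H at ####/..## | H10=+1→####/####*
ply 4: ####/#### is terminal -1 (V); from ..#./..#. depth 6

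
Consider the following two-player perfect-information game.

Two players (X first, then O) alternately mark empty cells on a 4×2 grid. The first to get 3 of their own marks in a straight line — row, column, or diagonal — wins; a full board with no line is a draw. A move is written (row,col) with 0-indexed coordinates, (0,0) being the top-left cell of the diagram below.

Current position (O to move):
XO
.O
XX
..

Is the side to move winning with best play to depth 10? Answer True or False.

O winning at [XO/.O/XX/..]: False

p1 O@[XO/.O/XX/..]: (1,0)[XO/OO/XX/..]+0* (3,0)[XO/.O/XX/O.]-1 (3,1)[XO/.O/XX/.O]-1
p2 X@[XO/OO/XX/..]: (3,0)[XO/OO/XX/X.]+0* (3,1)[XO/OO/XX/.X]+0
p3 O@[XO/OO/XX/X.]: (3,1)[XO/OO/XX/XO]+0*
p4 X@[XO/OO/XX/XO] terminal +0; root [XO/.O/XX/..] d10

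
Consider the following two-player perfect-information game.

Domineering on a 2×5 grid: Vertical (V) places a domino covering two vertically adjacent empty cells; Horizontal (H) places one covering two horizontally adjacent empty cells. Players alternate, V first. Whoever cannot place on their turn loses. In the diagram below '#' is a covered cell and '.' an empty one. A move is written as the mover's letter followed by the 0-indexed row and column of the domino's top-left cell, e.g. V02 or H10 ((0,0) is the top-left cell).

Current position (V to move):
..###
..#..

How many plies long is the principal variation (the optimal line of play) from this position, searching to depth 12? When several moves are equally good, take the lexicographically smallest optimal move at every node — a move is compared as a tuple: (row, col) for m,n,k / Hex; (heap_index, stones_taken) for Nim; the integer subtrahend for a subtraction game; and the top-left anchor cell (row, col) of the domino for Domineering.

ply 1, V at ..###/..#.. | V00=+1→#.###/#.#..*; V01=+1→.####/.##..
ply 2, H at #.###/#.#.. | H13=-1→#.###/#.###*
ply 3, V at #.###/#.### | V01=+1→#####/#####*
ply 4: #####/##### is terminal -1 (H); from ..###/..#.. depth 12

PV length from [..###/..#..]: 3 plies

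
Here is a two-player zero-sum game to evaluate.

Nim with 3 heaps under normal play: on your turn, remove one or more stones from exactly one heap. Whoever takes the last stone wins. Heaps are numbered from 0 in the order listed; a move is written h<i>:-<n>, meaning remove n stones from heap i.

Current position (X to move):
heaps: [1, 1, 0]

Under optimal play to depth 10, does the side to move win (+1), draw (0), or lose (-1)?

value((1,1,0), X) = -1

ply 1, X at (1,1,0) | h0:-1=-1→(0,1,0)*; h1:-1=-1→(1,0,0)
ply 2, O at (0,1,0) | h1:-1=+1→(0,0,0)*
ply 3: (0,0,0) is terminal -1 (X); from (1,1,0) depth 10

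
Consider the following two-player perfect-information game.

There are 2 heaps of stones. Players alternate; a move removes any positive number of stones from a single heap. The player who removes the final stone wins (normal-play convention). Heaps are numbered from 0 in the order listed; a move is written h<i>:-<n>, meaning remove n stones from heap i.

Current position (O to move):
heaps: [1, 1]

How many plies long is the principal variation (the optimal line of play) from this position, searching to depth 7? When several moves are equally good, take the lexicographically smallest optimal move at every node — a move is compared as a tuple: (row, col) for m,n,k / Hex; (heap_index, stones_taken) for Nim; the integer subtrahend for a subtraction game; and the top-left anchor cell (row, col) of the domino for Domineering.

p1 O@[(1,1)]: h0:-1[(0,1)]-1* h1:-1[(1,0)]-1
p2 X@[(0,1)]: h1:-1[(0,0)]+1*
p3 O@[(0,0)] terminal -1; root [(1,1)] d7

PV length from [(1,1)]: 2 plies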